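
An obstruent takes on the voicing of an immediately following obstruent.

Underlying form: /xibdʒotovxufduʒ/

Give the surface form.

/v/ before /x/ (voiceless) → [f]
/f/ before /d/ (voiced) → [v]

[xibdʒotofxuvduʒ]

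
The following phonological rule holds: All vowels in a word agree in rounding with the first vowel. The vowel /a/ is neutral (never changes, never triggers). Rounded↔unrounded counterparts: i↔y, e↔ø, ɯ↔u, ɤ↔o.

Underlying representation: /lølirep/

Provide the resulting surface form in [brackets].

/i/ harmonizes with /ø/ ([+round]) → [y]
/e/ harmonizes with /ø/ ([+round]) → [ø]

[lølyrøp]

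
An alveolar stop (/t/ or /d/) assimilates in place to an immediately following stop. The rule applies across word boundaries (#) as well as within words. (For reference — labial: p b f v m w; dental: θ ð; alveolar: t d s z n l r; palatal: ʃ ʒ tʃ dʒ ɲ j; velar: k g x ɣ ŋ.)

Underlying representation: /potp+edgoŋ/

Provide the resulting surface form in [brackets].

/t/ before /p/ (labial) → [p]
/d/ before /g/ (velar) → [g]

[popp+eggoŋ]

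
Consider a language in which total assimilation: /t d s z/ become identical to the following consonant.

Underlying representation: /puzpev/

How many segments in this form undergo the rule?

1

/z/ before /p/ → [p] (total assimilation)
1 segment changes.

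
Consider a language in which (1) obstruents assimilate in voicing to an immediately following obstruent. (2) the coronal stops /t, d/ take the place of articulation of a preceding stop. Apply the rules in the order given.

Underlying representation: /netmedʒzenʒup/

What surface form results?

[netmedʒzenʒup]

Rule 1: no segment meets the rule's conditions; no change.
After rule 1: netmedʒzenʒup
Rule 2: no segment meets the rule's conditions; no change.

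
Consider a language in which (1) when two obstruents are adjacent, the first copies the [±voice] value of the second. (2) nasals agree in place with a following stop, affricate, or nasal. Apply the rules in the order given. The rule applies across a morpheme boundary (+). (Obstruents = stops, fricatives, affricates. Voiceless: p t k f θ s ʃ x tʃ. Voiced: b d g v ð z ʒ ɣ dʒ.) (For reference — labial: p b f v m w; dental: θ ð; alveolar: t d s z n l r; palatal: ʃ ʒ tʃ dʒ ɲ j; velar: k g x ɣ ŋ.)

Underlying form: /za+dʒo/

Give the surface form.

Rule 1: no segment meets the rule's conditions; no change.
After rule 1: za+dʒo
Rule 2: no segment meets the rule's conditions; no change.

[za+dʒo]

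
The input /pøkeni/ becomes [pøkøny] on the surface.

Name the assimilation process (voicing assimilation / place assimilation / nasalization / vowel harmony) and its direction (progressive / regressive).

vowel harmony, progressive

/e/→[ø] /i/→[y].
Vowels agree with the first vowel, so the harmony is progressive.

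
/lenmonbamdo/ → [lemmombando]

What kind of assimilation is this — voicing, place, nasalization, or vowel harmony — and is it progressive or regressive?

/n/→[m] /n/→[m] /m/→[n].
Each target copies a feature from the following segment, so the direction is regressive.

place assimilation, regressive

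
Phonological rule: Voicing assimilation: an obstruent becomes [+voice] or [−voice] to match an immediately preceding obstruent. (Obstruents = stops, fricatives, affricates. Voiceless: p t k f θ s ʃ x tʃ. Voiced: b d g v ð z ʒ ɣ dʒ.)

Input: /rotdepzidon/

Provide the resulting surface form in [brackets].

/d/ after /t/ (voiceless) → [t]
/z/ after /p/ (voiceless) → [s]

[rottepsidon]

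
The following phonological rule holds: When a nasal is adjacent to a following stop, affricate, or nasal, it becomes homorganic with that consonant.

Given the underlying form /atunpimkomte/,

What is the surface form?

/n/ before /p/ (labial) → [m]
/m/ before /k/ (velar) → [ŋ]
/m/ before /t/ (alveolar) → [n]

[atumpiŋkonte]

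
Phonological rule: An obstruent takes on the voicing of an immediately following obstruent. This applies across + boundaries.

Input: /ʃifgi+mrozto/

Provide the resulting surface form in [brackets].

/f/ before /g/ (voiced) → [v]
/z/ before /t/ (voiceless) → [s]

[ʃivgi+mrosto]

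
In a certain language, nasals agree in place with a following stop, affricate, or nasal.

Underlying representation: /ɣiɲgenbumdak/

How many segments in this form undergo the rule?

3

/ɲ/ before /g/ (velar) → [ŋ]
/n/ before /b/ (labial) → [m]
/m/ before /d/ (alveolar) → [n]
3 segments change.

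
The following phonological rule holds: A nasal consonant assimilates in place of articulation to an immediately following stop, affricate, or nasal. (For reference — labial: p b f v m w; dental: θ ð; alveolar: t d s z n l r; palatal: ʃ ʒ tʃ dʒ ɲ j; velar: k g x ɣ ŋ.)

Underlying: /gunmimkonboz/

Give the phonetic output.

[gummiŋkomboz]

/n/ before /m/ (labial) → [m]
/m/ before /k/ (velar) → [ŋ]
/n/ before /b/ (labial) → [m]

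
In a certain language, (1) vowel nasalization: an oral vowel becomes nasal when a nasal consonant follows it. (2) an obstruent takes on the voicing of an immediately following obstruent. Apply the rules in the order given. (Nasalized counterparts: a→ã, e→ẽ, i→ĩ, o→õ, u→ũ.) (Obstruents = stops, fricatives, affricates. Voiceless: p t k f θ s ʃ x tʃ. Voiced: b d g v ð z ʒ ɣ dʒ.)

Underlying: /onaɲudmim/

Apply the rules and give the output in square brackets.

Rule 1: /o/ before nasal /n/ → [õ]
Rule 1: /a/ before nasal /ɲ/ → [ã]
Rule 1: /i/ before nasal /m/ → [ĩ]
After rule 1: õnãɲudmĩm
Rule 2: no segment meets the rule's conditions; no change.

[õnãɲudmĩm]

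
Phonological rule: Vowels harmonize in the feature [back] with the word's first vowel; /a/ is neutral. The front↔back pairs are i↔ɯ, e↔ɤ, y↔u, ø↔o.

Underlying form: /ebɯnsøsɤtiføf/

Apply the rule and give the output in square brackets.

[ebinsøsetiføf]

/ɯ/ harmonizes with /e/ ([-back]) → [i]
/ɤ/ harmonizes with /e/ ([-back]) → [e]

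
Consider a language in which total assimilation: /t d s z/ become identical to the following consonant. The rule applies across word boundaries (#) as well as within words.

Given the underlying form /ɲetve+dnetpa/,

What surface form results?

[ɲevve+nneppa]

/t/ before /v/ → [v] (total assimilation)
/d/ before /n/ → [n] (total assimilation)
/t/ before /p/ → [p] (total assimilation)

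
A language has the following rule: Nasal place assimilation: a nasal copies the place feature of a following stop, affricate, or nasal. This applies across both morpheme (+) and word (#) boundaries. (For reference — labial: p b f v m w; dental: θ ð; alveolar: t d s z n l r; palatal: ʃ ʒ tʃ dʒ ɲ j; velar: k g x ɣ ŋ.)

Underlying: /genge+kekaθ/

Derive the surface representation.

[geŋge+kekaθ]

/n/ before /g/ (velar) → [ŋ]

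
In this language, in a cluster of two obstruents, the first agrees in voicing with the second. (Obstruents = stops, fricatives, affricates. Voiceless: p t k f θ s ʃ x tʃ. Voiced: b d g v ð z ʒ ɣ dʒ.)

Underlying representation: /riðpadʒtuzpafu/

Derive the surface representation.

[riθpatʃtuspafu]

/ð/ before /p/ (voiceless) → [θ]
/dʒ/ before /t/ (voiceless) → [tʃ]
/z/ before /p/ (voiceless) → [s]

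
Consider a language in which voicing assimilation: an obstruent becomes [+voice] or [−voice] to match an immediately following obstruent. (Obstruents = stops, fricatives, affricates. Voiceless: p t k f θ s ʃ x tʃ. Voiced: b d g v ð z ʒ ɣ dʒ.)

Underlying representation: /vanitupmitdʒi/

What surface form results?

[vanitupmiddʒi]

/t/ before /dʒ/ (voiced) → [d]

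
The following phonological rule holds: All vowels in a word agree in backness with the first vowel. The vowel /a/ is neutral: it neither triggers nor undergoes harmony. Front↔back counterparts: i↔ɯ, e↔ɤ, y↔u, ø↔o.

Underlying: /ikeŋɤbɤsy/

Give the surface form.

[ikeŋebesy]

/ɤ/ harmonizes with /i/ ([-back]) → [e]
/ɤ/ harmonizes with /i/ ([-back]) → [e]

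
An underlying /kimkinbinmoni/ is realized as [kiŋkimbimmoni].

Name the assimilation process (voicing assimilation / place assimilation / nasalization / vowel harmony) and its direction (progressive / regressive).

place assimilation, regressive

/m/→[ŋ] /n/→[m] /n/→[m].
Each target copies a feature from the following segment, so the direction is regressive.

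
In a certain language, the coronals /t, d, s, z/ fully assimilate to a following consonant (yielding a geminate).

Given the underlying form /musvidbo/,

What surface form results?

/s/ before /v/ → [v] (total assimilation)
/d/ before /b/ → [b] (total assimilation)

[muvvibbo]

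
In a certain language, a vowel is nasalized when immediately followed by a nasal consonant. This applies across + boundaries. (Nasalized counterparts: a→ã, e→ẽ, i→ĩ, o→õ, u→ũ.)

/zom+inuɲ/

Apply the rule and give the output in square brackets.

/o/ before nasal /m/ → [õ]
/i/ before nasal /n/ → [ĩ]
/u/ before nasal /ɲ/ → [ũ]

[zõm+ĩnũɲ]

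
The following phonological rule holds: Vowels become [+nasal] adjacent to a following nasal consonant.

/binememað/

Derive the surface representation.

/i/ before nasal /n/ → [ĩ]
/e/ before nasal /m/ → [ẽ]
/e/ before nasal /m/ → [ẽ]

[bĩnẽmẽmað]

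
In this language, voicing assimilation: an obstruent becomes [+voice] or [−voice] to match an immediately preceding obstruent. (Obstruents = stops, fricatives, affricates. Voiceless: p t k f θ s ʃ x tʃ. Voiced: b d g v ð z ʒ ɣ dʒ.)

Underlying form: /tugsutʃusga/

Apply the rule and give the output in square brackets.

/s/ after /g/ (voiced) → [z]
/g/ after /s/ (voiceless) → [k]

[tugzutʃuska]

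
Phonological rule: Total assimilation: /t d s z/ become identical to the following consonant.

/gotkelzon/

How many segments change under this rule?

1

/t/ before /k/ → [k] (total assimilation)
1 segment changes.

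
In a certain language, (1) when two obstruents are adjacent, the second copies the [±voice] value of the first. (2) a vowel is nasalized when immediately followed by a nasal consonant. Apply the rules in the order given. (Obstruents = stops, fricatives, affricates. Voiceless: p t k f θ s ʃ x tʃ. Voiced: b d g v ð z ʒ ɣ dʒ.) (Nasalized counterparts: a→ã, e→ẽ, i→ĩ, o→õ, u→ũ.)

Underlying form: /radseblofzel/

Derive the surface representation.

[radzeblofsel]

Rule 1: /s/ after /d/ (voiced) → [z]
Rule 1: /z/ after /f/ (voiceless) → [s]
After rule 1: radzeblofsel
Rule 2: no segment meets the rule's conditions; no change.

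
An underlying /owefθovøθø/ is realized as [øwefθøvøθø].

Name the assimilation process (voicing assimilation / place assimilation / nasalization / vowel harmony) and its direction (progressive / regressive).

vowel harmony, regressive

/o/→[ø] /o/→[ø].
Vowels agree with the last vowel, so the harmony is regressive.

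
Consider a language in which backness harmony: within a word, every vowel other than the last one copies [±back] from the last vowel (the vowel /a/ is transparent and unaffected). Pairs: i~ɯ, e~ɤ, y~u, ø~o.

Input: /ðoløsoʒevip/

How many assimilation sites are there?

2

/o/ harmonizes with /i/ ([-back]) → [ø]
/o/ harmonizes with /i/ ([-back]) → [ø]
2 segments change.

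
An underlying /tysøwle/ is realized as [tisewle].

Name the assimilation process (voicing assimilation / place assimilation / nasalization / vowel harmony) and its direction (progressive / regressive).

vowel harmony, regressive

/y/→[i] /ø/→[e].
Vowels agree with the last vowel, so the harmony is regressive.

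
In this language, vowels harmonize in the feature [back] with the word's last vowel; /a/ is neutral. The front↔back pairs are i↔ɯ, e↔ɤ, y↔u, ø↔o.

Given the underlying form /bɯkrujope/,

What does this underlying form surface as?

[bikryjøpe]

/ɯ/ harmonizes with /e/ ([-back]) → [i]
/u/ harmonizes with /e/ ([-back]) → [y]
/o/ harmonizes with /e/ ([-back]) → [ø]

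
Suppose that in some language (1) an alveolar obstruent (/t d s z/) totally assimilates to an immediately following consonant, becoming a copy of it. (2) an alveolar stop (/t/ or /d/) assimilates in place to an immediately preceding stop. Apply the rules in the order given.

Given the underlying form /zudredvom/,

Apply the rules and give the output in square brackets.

Rule 1: /d/ before /r/ → [r] (total assimilation)
Rule 1: /d/ before /v/ → [v] (total assimilation)
After rule 1: zurrevvom
Rule 2: no segment meets the rule's conditions; no change.

[zurrevvom]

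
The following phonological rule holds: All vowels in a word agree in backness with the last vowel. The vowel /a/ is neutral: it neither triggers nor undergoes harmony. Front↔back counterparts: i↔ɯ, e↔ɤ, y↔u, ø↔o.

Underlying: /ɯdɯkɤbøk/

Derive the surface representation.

[idikebøk]

/ɯ/ harmonizes with /ø/ ([-back]) → [i]
/ɯ/ harmonizes with /ø/ ([-back]) → [i]
/ɤ/ harmonizes with /ø/ ([-back]) → [e]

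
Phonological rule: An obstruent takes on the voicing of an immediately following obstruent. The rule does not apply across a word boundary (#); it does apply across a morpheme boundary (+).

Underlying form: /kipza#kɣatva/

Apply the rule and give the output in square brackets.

[kibza#gɣadva]

/p/ before /z/ (voiced) → [b]
/k/ before /ɣ/ (voiced) → [g]
/t/ before /v/ (voiced) → [d]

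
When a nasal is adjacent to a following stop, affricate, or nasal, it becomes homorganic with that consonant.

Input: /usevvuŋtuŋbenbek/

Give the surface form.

/ŋ/ before /t/ (alveolar) → [n]
/ŋ/ before /b/ (labial) → [m]
/n/ before /b/ (labial) → [m]

[usevvuntumbembek]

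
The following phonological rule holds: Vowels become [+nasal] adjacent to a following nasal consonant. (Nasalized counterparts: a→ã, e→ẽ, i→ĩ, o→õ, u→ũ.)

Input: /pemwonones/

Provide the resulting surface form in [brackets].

/e/ before nasal /m/ → [ẽ]
/o/ before nasal /n/ → [õ]
/o/ before nasal /n/ → [õ]

[pẽmwõnõnes]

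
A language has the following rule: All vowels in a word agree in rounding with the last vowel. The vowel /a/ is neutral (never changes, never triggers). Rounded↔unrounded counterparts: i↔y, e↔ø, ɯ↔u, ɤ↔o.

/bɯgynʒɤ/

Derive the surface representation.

/y/ harmonizes with /ɤ/ ([-round]) → [i]

[bɯginʒɤ]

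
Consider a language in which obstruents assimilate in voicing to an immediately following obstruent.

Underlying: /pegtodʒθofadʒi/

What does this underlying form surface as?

/g/ before /t/ (voiceless) → [k]
/dʒ/ before /θ/ (voiceless) → [tʃ]

[pektotʃθofadʒi]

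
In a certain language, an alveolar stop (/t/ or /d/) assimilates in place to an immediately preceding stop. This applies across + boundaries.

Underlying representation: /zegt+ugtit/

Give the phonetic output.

/t/ after /g/ (velar) → [k]
/t/ after /g/ (velar) → [k]

[zegk+ugkit]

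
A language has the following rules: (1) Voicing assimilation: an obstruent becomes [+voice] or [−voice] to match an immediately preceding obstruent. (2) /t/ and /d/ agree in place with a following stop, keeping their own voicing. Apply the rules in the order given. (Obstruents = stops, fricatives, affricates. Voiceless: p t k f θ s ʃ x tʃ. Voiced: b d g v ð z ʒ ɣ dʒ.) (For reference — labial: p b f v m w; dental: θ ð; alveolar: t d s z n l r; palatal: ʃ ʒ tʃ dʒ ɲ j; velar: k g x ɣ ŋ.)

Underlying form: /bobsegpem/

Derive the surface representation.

[bobzegbem]

Rule 1: /s/ after /b/ (voiced) → [z]
Rule 1: /p/ after /g/ (voiced) → [b]
After rule 1: bobzegbem
Rule 2: no segment meets the rule's conditions; no change.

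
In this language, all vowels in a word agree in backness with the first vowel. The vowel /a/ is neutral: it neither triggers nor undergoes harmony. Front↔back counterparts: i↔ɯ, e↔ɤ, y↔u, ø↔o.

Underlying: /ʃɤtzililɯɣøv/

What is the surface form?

[ʃɤtzɯlɯlɯɣov]

/i/ harmonizes with /ɤ/ ([+back]) → [ɯ]
/i/ harmonizes with /ɤ/ ([+back]) → [ɯ]
/ø/ harmonizes with /ɤ/ ([+back]) → [o]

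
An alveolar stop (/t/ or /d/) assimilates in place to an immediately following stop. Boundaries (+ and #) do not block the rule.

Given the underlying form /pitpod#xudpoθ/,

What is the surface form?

[pippod#xubpoθ]

/t/ before /p/ (labial) → [p]
/d/ before /p/ (labial) → [b]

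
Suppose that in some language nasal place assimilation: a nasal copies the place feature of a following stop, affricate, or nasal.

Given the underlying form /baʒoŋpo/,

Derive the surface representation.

/ŋ/ before /p/ (labial) → [m]

[baʒompo]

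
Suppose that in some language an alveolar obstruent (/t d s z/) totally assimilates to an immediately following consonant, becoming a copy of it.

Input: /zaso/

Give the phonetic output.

no segment meets the rule's conditions; no change.

[zaso]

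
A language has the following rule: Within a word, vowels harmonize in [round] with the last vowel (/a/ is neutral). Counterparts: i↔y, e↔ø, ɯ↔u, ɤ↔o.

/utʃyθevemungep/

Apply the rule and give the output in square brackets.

/u/ harmonizes with /e/ ([-round]) → [ɯ]
/y/ harmonizes with /e/ ([-round]) → [i]
/u/ harmonizes with /e/ ([-round]) → [ɯ]

[ɯtʃiθevemɯngep]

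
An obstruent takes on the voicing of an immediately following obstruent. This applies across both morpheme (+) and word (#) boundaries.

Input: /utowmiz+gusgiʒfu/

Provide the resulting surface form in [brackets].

[utowmiz+guzgiʃfu]

/s/ before /g/ (voiced) → [z]
/ʒ/ before /f/ (voiceless) → [ʃ]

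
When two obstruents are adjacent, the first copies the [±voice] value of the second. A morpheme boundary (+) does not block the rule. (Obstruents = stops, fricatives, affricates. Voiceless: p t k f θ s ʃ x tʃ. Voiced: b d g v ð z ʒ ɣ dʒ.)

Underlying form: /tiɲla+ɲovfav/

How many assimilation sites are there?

/v/ before /f/ (voiceless) → [f]
1 segment changes.

1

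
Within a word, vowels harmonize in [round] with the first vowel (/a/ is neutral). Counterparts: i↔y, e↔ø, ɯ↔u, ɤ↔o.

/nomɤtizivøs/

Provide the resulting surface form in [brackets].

[nomotyzyvøs]

/ɤ/ harmonizes with /o/ ([+round]) → [o]
/i/ harmonizes with /o/ ([+round]) → [y]
/i/ harmonizes with /o/ ([+round]) → [y]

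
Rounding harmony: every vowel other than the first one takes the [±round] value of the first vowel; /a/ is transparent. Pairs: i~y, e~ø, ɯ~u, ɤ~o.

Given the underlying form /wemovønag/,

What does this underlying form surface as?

/o/ harmonizes with /e/ ([-round]) → [ɤ]
/ø/ harmonizes with /e/ ([-round]) → [e]

[wemɤvenag]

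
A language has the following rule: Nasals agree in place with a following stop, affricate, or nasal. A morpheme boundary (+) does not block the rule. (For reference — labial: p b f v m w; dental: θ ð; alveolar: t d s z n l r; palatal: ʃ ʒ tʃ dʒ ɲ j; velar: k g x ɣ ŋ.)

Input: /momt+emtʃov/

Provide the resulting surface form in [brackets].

[mont+eɲtʃov]

/m/ before /t/ (alveolar) → [n]
/m/ before /tʃ/ (palatal) → [ɲ]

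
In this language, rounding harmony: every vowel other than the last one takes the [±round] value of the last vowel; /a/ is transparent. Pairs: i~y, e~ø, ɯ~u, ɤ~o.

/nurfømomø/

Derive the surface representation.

no segment meets the rule's conditions; no change.

[nurfømomø]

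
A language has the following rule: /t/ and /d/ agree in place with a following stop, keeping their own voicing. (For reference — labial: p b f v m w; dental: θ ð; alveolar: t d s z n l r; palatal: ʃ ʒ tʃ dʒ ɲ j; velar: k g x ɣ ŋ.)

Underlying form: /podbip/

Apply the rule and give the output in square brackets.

/d/ before /b/ (labial) → [b]

[pobbip]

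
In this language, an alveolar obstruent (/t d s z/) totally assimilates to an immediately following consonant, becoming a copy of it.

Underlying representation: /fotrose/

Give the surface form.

[forrose]

/t/ before /r/ → [r] (total assimilation)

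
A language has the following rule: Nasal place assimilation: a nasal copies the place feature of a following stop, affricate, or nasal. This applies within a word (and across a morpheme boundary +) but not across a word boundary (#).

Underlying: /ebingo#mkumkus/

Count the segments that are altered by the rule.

/n/ before /g/ (velar) → [ŋ]
/m/ before /k/ (velar) → [ŋ]
/m/ before /k/ (velar) → [ŋ]
3 segments change.

3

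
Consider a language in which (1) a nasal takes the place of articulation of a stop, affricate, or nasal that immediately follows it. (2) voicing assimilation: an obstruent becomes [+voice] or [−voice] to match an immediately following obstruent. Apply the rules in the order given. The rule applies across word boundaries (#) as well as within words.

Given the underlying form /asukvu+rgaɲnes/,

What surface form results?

[asugvu+rgannes]

Rule 1: /ɲ/ before /n/ (alveolar) → [n]
After rule 1: asukvu+rgannes
Rule 2: /k/ before /v/ (voiced) → [g]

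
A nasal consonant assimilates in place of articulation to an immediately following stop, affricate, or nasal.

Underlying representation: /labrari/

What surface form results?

[labrari]

no segment meets the rule's conditions; no change.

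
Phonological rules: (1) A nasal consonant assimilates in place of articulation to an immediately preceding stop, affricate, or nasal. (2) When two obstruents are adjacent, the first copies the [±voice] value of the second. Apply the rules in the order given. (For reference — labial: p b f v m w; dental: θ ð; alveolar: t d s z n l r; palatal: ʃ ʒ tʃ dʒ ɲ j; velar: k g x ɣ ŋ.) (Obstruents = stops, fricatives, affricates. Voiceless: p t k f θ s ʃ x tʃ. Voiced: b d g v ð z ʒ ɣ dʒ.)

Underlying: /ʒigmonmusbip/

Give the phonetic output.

Rule 1: /m/ after /g/ (velar) → [ŋ]
Rule 1: /m/ after /n/ (alveolar) → [n]
After rule 1: ʒigŋonnusbip
Rule 2: /s/ before /b/ (voiced) → [z]

[ʒigŋonnuzbip]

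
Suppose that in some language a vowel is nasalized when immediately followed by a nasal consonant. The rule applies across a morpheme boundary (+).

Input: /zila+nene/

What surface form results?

[zilã+nẽne]

/a/ before nasal /n/ → [ã]
/e/ before nasal /n/ → [ẽ]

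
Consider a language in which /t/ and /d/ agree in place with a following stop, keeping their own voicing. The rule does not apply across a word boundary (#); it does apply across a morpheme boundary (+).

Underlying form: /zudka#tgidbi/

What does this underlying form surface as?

/d/ before /k/ (velar) → [g]
/t/ before /g/ (velar) → [k]
/d/ before /b/ (labial) → [b]

[zugka#kgibbi]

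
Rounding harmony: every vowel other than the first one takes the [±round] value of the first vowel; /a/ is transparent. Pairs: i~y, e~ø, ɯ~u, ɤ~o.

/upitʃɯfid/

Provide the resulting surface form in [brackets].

[upytʃufyd]

/i/ harmonizes with /u/ ([+round]) → [y]
/ɯ/ harmonizes with /u/ ([+round]) → [u]
/i/ harmonizes with /u/ ([+round]) → [y]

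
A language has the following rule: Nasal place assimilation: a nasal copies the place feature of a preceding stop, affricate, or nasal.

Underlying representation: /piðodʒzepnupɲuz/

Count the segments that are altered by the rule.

/n/ after /p/ (labial) → [m]
/ɲ/ after /p/ (labial) → [m]
2 segments change.

2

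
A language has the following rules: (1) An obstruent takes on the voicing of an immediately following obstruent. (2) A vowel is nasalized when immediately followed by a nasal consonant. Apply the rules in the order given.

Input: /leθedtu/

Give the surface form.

Rule 1: /d/ before /t/ (voiceless) → [t]
After rule 1: leθettu
Rule 2: no segment meets the rule's conditions; no change.

[leθettu]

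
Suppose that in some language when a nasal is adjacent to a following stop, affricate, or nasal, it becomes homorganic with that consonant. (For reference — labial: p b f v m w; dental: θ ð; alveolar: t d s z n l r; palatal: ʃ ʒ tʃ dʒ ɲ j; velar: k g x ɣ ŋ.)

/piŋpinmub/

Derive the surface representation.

[pimpimmub]

/ŋ/ before /p/ (labial) → [m]
/n/ before /m/ (labial) → [m]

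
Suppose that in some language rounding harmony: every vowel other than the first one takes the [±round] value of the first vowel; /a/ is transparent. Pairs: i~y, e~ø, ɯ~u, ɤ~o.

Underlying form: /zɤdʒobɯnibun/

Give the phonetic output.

/o/ harmonizes with /ɤ/ ([-round]) → [ɤ]
/u/ harmonizes with /ɤ/ ([-round]) → [ɯ]

[zɤdʒɤbɯnibɯn]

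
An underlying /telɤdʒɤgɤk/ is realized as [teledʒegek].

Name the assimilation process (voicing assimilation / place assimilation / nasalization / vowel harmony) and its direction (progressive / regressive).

vowel harmony, progressive

/ɤ/→[e] /ɤ/→[e] /ɤ/→[e].
Vowels agree with the first vowel, so the harmony is progressive.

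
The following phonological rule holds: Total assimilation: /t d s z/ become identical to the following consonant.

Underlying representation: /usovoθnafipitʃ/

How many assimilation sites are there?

No segment meets the rule's conditions.

0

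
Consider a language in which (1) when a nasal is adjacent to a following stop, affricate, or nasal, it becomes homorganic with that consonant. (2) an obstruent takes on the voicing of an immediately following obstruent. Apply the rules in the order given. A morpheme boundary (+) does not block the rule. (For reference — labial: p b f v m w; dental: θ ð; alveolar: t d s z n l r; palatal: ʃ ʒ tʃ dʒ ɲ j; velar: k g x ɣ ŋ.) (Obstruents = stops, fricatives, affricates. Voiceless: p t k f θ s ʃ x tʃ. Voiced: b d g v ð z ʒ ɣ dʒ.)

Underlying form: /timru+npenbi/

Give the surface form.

[timru+mpembi]

Rule 1: /n/ before /p/ (labial) → [m]
Rule 1: /n/ before /b/ (labial) → [m]
After rule 1: timru+mpembi
Rule 2: no segment meets the rule's conditions; no change.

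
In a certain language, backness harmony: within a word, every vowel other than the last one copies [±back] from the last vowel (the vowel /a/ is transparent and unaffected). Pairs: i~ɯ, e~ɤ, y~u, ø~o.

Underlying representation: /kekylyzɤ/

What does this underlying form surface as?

[kɤkuluzɤ]

/e/ harmonizes with /ɤ/ ([+back]) → [ɤ]
/y/ harmonizes with /ɤ/ ([+back]) → [u]
/y/ harmonizes with /ɤ/ ([+back]) → [u]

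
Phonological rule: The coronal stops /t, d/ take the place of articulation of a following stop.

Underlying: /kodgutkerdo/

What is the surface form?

[koggukkerdo]

/d/ before /g/ (velar) → [g]
/t/ before /k/ (velar) → [k]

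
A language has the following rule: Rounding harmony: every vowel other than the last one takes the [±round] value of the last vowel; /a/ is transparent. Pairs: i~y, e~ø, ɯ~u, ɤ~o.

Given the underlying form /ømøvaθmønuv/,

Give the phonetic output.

[ømøvaθmønuv]

no segment meets the rule's conditions; no change.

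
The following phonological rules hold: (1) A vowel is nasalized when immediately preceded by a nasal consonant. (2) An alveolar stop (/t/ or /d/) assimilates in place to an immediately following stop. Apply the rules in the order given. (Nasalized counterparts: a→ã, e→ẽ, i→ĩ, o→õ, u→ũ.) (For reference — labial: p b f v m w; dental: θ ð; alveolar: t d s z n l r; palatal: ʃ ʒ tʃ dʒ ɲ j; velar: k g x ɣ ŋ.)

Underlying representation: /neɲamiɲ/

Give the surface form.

[nẽɲãmĩɲ]

Rule 1: /e/ after nasal /n/ → [ẽ]
Rule 1: /a/ after nasal /ɲ/ → [ã]
Rule 1: /i/ after nasal /m/ → [ĩ]
After rule 1: nẽɲãmĩɲ
Rule 2: no segment meets the rule's conditions; no change.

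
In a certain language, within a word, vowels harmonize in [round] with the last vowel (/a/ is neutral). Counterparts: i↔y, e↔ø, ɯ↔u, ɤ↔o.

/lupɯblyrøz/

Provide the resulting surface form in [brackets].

/ɯ/ harmonizes with /ø/ ([+round]) → [u]

[lupublyrøz]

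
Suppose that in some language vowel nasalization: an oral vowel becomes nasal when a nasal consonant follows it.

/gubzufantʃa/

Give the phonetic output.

/a/ before nasal /n/ → [ã]

[gubzufãntʃa]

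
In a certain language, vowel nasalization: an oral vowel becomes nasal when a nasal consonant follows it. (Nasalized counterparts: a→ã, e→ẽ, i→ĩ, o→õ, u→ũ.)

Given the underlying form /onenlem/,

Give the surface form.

/o/ before nasal /n/ → [õ]
/e/ before nasal /n/ → [ẽ]
/e/ before nasal /m/ → [ẽ]

[õnẽnlẽm]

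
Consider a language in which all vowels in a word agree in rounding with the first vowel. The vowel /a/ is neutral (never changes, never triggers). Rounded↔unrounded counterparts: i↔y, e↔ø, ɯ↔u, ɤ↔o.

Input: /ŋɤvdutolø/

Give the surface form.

[ŋɤvdɯtɤle]

/u/ harmonizes with /ɤ/ ([-round]) → [ɯ]
/o/ harmonizes with /ɤ/ ([-round]) → [ɤ]
/ø/ harmonizes with /ɤ/ ([-round]) → [e]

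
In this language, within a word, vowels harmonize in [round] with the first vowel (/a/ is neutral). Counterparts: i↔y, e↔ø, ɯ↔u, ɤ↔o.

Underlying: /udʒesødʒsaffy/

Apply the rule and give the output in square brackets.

/e/ harmonizes with /u/ ([+round]) → [ø]

[udʒøsødʒsaffy]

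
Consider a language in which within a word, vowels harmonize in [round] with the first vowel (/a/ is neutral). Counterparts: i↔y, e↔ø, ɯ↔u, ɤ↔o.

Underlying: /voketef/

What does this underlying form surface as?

[vokøtøf]

/e/ harmonizes with /o/ ([+round]) → [ø]
/e/ harmonizes with /o/ ([+round]) → [ø]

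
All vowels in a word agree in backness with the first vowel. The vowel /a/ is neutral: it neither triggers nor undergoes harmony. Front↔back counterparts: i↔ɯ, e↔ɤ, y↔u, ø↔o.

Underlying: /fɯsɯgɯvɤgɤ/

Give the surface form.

[fɯsɯgɯvɤgɤ]

no segment meets the rule's conditions; no change.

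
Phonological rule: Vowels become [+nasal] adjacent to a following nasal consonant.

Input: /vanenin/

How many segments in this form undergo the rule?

/a/ before nasal /n/ → [ã]
/e/ before nasal /n/ → [ẽ]
/i/ before nasal /n/ → [ĩ]
3 segments change.

3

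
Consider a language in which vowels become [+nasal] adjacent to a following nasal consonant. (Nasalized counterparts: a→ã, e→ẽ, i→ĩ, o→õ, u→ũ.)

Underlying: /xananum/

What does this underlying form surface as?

/a/ before nasal /n/ → [ã]
/a/ before nasal /n/ → [ã]
/u/ before nasal /m/ → [ũ]

[xãnãnũm]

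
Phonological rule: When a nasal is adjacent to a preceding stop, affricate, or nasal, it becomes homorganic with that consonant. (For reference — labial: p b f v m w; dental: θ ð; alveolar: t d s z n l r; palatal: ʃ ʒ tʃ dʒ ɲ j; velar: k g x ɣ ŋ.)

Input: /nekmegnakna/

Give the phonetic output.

/m/ after /k/ (velar) → [ŋ]
/n/ after /g/ (velar) → [ŋ]
/n/ after /k/ (velar) → [ŋ]

[nekŋegŋakŋa]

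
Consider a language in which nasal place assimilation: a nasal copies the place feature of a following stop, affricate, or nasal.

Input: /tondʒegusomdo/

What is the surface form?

[toɲdʒegusondo]

/n/ before /dʒ/ (palatal) → [ɲ]
/m/ before /d/ (alveolar) → [n]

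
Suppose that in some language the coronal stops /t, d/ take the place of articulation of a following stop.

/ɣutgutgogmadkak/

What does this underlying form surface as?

[ɣukgukgogmagkak]

/t/ before /g/ (velar) → [k]
/t/ before /g/ (velar) → [k]
/d/ before /k/ (velar) → [g]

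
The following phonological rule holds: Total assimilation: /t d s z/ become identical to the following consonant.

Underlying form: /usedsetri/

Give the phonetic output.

/d/ before /s/ → [s] (total assimilation)
/t/ before /r/ → [r] (total assimilation)

[usesserri]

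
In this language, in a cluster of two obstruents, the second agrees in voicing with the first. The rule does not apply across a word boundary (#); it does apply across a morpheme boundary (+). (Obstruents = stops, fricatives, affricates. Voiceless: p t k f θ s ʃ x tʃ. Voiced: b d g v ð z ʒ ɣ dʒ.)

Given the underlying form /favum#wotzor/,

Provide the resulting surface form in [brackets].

[favum#wotsor]

/z/ after /t/ (voiceless) → [s]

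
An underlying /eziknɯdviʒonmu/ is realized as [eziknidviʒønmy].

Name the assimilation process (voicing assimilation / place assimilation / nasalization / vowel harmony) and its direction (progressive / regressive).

vowel harmony, progressive

/ɯ/→[i] /o/→[ø] /u/→[y].
Vowels agree with the first vowel, so the harmony is progressive.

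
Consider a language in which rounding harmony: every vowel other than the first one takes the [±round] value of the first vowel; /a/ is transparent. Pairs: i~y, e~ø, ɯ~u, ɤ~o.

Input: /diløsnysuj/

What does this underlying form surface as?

/ø/ harmonizes with /i/ ([-round]) → [e]
/y/ harmonizes with /i/ ([-round]) → [i]
/u/ harmonizes with /i/ ([-round]) → [ɯ]

[dilesnisɯj]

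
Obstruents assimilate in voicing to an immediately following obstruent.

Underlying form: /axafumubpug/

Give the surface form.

/b/ before /p/ (voiceless) → [p]

[axafumuppug]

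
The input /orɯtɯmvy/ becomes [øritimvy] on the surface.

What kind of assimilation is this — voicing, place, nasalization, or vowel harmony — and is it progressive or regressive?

vowel harmony, regressive

/o/→[ø] /ɯ/→[i] /ɯ/→[i].
Vowels agree with the last vowel, so the harmony is regressive.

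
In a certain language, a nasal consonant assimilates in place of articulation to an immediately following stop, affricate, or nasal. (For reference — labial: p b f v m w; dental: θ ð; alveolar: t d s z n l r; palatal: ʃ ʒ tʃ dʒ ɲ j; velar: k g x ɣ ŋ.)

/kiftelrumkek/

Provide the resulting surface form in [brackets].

[kiftelruŋkek]

/m/ before /k/ (velar) → [ŋ]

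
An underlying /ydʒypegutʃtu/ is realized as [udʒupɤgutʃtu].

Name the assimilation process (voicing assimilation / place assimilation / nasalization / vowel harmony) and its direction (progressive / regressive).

vowel harmony, regressive

/y/→[u] /y/→[u] /e/→[ɤ].
Vowels agree with the last vowel, so the harmony is regressive.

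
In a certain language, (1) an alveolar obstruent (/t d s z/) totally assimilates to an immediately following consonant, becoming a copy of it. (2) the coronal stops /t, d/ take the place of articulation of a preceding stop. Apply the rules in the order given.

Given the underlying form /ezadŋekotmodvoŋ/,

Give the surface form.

Rule 1: /d/ before /ŋ/ → [ŋ] (total assimilation)
Rule 1: /t/ before /m/ → [m] (total assimilation)
Rule 1: /d/ before /v/ → [v] (total assimilation)
After rule 1: ezaŋŋekommovvoŋ
Rule 2: no segment meets the rule's conditions; no change.

[ezaŋŋekommovvoŋ]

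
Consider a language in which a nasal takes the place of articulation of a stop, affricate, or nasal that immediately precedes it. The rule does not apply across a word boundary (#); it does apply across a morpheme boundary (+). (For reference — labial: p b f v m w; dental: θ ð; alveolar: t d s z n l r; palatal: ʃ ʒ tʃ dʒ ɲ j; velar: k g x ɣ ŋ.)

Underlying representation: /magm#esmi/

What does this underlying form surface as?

/m/ after /g/ (velar) → [ŋ]

[magŋ#esmi]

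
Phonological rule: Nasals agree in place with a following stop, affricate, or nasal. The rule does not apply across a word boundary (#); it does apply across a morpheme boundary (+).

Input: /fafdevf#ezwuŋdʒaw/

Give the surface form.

/ŋ/ before /dʒ/ (palatal) → [ɲ]

[fafdevf#ezwuɲdʒaw]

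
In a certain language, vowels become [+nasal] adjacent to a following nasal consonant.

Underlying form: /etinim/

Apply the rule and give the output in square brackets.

[etĩnĩm]

/i/ before nasal /n/ → [ĩ]
/i/ before nasal /m/ → [ĩ]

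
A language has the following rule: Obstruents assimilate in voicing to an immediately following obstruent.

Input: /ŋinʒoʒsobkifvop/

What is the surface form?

[ŋinʒoʃsopkivvop]

/ʒ/ before /s/ (voiceless) → [ʃ]
/b/ before /k/ (voiceless) → [p]
/f/ before /v/ (voiced) → [v]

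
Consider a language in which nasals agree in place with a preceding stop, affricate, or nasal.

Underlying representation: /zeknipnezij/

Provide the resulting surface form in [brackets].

[zekŋipmezij]

/n/ after /k/ (velar) → [ŋ]
/n/ after /p/ (labial) → [m]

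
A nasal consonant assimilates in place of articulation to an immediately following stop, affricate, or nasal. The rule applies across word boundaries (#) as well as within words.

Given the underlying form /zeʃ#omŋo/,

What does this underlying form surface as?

[zeʃ#oŋŋo]

/m/ before /ŋ/ (velar) → [ŋ]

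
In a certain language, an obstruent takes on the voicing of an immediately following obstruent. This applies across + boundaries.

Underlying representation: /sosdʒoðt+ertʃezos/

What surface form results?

[sozdʒoθt+ertʃezos]

/s/ before /dʒ/ (voiced) → [z]
/ð/ before /t/ (voiceless) → [θ]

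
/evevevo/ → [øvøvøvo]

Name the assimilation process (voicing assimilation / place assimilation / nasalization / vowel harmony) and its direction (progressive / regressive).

/e/→[ø] /e/→[ø] /e/→[ø].
Vowels agree with the last vowel, so the harmony is regressive.

vowel harmony, regressive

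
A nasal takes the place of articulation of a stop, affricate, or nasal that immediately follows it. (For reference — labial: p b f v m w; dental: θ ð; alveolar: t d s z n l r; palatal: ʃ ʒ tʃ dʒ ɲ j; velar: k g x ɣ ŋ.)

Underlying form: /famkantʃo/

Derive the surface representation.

[faŋkaɲtʃo]

/m/ before /k/ (velar) → [ŋ]
/n/ before /tʃ/ (palatal) → [ɲ]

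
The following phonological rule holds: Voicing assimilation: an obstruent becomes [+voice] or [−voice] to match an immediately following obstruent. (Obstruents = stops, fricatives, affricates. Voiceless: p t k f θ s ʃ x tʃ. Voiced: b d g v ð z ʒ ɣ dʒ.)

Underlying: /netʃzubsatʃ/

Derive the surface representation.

/tʃ/ before /z/ (voiced) → [dʒ]
/b/ before /s/ (voiceless) → [p]

[nedʒzupsatʃ]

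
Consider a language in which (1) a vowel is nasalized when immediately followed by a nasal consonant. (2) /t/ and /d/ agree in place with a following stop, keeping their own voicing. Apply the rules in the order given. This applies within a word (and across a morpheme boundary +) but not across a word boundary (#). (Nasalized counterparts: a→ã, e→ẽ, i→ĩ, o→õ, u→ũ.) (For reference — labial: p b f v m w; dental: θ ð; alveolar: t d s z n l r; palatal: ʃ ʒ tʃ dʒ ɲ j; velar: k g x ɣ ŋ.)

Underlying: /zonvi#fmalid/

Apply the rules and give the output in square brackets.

Rule 1: /o/ before nasal /n/ → [õ]
After rule 1: zõnvi#fmalid
Rule 2: no segment meets the rule's conditions; no change.

[zõnvi#fmalid]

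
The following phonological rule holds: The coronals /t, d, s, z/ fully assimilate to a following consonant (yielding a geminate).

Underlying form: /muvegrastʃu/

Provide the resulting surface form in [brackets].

/s/ before /tʃ/ → [tʃ] (total assimilation)

[muvegratʃtʃu]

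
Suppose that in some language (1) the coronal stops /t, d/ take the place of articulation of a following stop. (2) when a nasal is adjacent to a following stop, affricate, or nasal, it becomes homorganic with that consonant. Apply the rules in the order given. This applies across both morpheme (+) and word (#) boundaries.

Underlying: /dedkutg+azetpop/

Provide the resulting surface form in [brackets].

[degkukg+azeppop]

Rule 1: /d/ before /k/ (velar) → [g]
Rule 1: /t/ before /g/ (velar) → [k]
Rule 1: /t/ before /p/ (labial) → [p]
After rule 1: degkukg+azeppop
Rule 2: no segment meets the rule's conditions; no change.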